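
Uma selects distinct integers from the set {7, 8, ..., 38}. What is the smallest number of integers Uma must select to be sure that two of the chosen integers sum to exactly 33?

23

A set avoiding the sum 33 can contain at most one of each pair {x, 33−x}, plus the 12 elements whose complement lies outside the range.
The integers 17, …, 38 (22 of them) are such a set: any two sum to at least 17+18 = 35 > 33.
By the pigeonhole principle, any 23rd integer completes one of the 10 pairs, so 23 choices force a sum of 33.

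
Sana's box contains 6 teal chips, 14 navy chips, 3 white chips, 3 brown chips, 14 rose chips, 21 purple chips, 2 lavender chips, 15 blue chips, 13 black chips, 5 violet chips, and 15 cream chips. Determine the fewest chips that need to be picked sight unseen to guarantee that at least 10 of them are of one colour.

An adversary could hand out at most 9 chips per colour (5 colours run out sooner): 6 + 9 + 3 + 3 + 9 + 9 + 2 + 9 + 9 + 5 + 9 = 73 chips and still no colour has 10.
One more chip lands in a colour already at 9, so 74 draws are enough and 73 are not.

74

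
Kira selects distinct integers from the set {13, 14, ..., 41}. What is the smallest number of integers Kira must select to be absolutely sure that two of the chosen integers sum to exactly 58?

18

Group the elements by complementary pair {x, 58−x}: {17,41}, {18,40}, {19,39}, …, giving 12 two-element pairs, the single value 29 (it cannot pair with itself since the integers are distinct), and 4 integers whose partner 58−x falls outside [13,41].
By pigeonhole, treating each of those 17 groups as a pigeonhole, one can pick one integer per group — 17 integers — with no two summing to 58.
The 18th integer lands in an occupied pair, forcing a sum of 58.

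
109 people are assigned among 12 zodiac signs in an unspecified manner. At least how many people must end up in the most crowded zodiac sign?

10

Pigeonhole: the 12 zodiac signs are the holes and the 109 people are the pigeons.
If every zodiac sign held at most 9 people, the total would be at most 12 × 9 = 108, which is less than 109.
So some zodiac sign holds at least ⌈109/12⌉ = 10 people.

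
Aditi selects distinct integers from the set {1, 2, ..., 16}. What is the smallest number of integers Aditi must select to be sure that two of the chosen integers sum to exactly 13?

Two chosen integers sum to 13 exactly when both halves of some pair {x, 13−x} with 1 ≤ x ≤ 13−x ≤ 12 are chosen — 6 such pairs.
The remaining 4 elements (those with no distinct partner in range) can never complete a 13-sum, so the worst case takes all of them and one from each pair: 4 + 6 = 10.
The 11th integer has to be the second member of some pair, so 10 + 1 = 11.

11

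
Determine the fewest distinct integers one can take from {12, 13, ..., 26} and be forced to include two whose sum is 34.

A set avoiding the sum 34 can contain at most one of each pair {x, 34−x}, plus the 5 elements whose complement lies outside the range or equal to its own complement.
The integers 17, …, 26 (10 of them) are such a set: any two sum to at least 17+18 = 35 > 34.
Pigeonhole: any 11th integer completes one of the 5 pairs, so 11 choices force a sum of 34.

11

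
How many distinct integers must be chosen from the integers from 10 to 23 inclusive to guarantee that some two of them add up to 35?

9

Group the elements by complementary pair {x, 35−x}: {12,23}, {13,22}, {14,21}, …, giving 6 two-element pairs and 2 integers whose partner 35−x falls outside [10,23].
By the pigeonhole principle, treating each of those 8 groups as a pigeonhole, one can pick one integer per group — 8 integers — with no two summing to 35.
The 9th integer lands in an occupied pair, forcing a sum of 35.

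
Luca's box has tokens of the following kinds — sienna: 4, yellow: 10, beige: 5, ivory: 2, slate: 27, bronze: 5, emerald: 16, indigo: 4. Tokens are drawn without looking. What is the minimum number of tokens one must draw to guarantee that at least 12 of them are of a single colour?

An adversary could hand out at most 11 tokens per colour (6 colours run out sooner): 4 + 10 + 5 + 2 + 11 + 5 + 11 + 4 = 52 tokens and still no colour has 12.
One more token lands in a colour already at 11, so 53 draws are enough and 52 are not.

53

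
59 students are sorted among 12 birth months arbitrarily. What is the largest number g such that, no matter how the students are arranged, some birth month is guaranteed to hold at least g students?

By the pigeonhole principle, the 12 birth months are the holes and the 59 students are the pigeons.
If every birth month held at most 4 students, the total would be at most 12 × 4 = 48, which is less than 59.
So some birth month holds at least ⌈59/12⌉ = 5 students.

5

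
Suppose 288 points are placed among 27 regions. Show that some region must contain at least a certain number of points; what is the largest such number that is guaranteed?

By pigeonhole, the 27 regions are the holes and the 288 points are the pigeons.
If every region held at most 10 points, the total would be at most 27 × 10 = 270, which is less than 288.
So some region holds at least ⌈288/27⌉ = 11 points.

11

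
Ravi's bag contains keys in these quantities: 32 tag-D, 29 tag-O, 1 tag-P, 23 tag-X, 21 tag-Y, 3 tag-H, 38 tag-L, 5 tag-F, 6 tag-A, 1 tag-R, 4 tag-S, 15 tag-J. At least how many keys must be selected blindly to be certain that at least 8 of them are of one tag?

Put each drawn key into a box by tag. The largest draw with every box below 8 takes min(count, 7) from each tag; tags with fewer than 7 contribute all they have.
Σ min(cᵢ, 7) = 7 + 7 + 1 + 7 + 7 + 3 + 7 + 5 + 6 + 1 + 4 + 7 = 62.
Draw number 62 + 1 = 63 must push one box to 8.

63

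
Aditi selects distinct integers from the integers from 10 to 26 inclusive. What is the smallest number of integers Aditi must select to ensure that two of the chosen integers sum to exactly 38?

Two chosen integers sum to 38 exactly when both halves of some pair {x, 38−x} with 12 ≤ x ≤ 38−x ≤ 26 are chosen — 7 such pairs.
The remaining 3 elements (those with no distinct partner in range) can never complete a 38-sum, so the worst case takes all of them and one from each pair: 3 + 7 = 10.
Pigeonhole: the 11th integer has to be the second member of some pair, so 10 + 1 = 11.

11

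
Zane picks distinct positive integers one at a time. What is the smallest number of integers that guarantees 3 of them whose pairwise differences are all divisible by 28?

57

Integers whose pairwise differences are multiples of 28 are exactly those sharing a remainder mod 28. The 28 residue classes mod 28 are the pigeonholes.
With 56 integers one could put 2 in each residue class and have no class reach 3.
The 57th integer pushes some class to 3, so 28·2 + 1 = 57.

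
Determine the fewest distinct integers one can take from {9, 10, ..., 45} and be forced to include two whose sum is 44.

Two chosen integers sum to 44 exactly when both halves of some pair {x, 44−x} with 9 ≤ x ≤ 44−x ≤ 35 are chosen — 13 such pairs.
The remaining 11 elements (those with no distinct partner in range) can never complete a 44-sum, so the worst case takes all of them and one from each pair: 11 + 13 = 24.
The 25th integer has to be the second member of some pair, so 24 + 1 = 25.

25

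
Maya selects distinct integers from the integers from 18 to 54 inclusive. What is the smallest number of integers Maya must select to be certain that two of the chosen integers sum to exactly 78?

23

Group the elements by complementary pair {x, 78−x}: {24,54}, {25,53}, {26,52}, …, giving 15 two-element pairs, the single value 39 (it cannot pair with itself since the integers are distinct), and 6 integers whose partner 78−x falls outside [18,54].
By the pigeonhole principle, treating each of those 22 groups as a pigeonhole, one can pick one integer per group — 22 integers — with no two summing to 78.
The 23rd integer lands in an occupied pair, forcing a sum of 78.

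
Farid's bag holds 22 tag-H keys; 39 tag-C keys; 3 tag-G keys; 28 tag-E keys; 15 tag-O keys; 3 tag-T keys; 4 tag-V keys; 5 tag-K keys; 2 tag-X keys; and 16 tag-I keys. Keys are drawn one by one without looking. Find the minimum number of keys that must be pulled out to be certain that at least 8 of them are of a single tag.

53

Put each drawn key into a box by tag. The largest draw with every box below 8 takes min(count, 7) from each tag; tags with fewer than 7 contribute all they have.
Σ min(cᵢ, 7) = 7 + 7 + 3 + 7 + 7 + 3 + 4 + 5 + 2 + 7 = 52.
Draw number 52 + 1 = 53 must push one box to 8.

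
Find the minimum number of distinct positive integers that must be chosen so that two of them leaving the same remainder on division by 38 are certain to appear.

The 38 residue classes mod 38 are the pigeonholes.
With 38 integers one could put 1 in each residue class and have no class reach 2.
The 39th integer pushes some class to 2, so 38·1 + 1 = 39.

39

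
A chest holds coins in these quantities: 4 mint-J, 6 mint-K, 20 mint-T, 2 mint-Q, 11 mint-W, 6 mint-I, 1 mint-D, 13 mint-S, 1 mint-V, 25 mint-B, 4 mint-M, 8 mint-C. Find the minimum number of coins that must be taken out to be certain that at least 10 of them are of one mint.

An adversary could hand out at most 9 coins per mint (8 mints run out sooner): 4 + 6 + 9 + 2 + 9 + 6 + 1 + 9 + 1 + 9 + 4 + 8 = 68 coins and still no mint has 10.
By pigeonhole, one more coin lands in a mint already at 9, so 69 draws are enough and 68 are not.

69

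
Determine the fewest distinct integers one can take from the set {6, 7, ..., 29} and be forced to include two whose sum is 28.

Group the elements by complementary pair {x, 28−x}: {6,22}, {7,21}, {8,20}, …, giving 8 two-element pairs, the single value 14 (it cannot pair with itself since the integers are distinct), and 7 integers whose partner 28−x falls outside [6,29].
Treating each of those 16 groups as a pigeonhole, one can pick one integer per group — 16 integers — with no two summing to 28.
The 17th integer lands in an occupied pair, forcing a sum of 28.

17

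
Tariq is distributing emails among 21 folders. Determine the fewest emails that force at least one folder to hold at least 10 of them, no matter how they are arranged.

190

With 189 emails one could put exactly 9 in each of the 21 folders, and no folder would reach 10.
One more email must land in a folder that already has 9, giving it 10.
So 21 × 9 + 1 = 190 emails are required.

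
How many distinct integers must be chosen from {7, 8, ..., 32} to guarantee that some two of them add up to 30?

19

Group the elements by complementary pair {x, 30−x}: {7,23}, {8,22}, {9,21}, …, giving 8 two-element pairs; the single value 15 (it cannot pair with itself since the integers are distinct); and 9 integers whose partner 30−x falls outside [7,32].
Treating each of those 18 groups as a pigeonhole, one can pick one integer per group — 18 integers — with no two summing to 30.
The 19th integer lands in an occupied pair, forcing a sum of 30.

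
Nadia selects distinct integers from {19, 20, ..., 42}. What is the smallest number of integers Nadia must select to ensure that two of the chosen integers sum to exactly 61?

Two chosen integers sum to 61 exactly when both halves of some pair {x, 61−x} with 19 ≤ x ≤ 61−x ≤ 42 are chosen — 12 such pairs.
Every element belongs to one of those pairs, so the worst case picks one from each: 12 integers.
By pigeonhole, the 13th integer has to be the second member of some pair, so 12 + 1 = 13.

13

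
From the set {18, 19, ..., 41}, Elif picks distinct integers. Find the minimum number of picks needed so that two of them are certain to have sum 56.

A set avoiding the sum 56 can contain at most one of each pair {x, 56−x}, plus the 4 elements whose complement lies outside the range or equal to its own complement.
The integers 28, …, 41 (14 of them) are such a set: any two sum to at least 28+29 = 57 > 56.
By the pigeonhole principle, any 15th integer completes one of the 10 pairs, so 15 choices force a sum of 56.

15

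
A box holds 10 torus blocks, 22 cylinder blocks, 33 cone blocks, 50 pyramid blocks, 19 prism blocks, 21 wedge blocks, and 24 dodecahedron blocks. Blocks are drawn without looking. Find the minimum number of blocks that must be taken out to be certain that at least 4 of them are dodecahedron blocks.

In the worst case for collecting dodecahedron blocks, every non-dodecahedron block comes out first.
There are 10 + 22 + 33 + 50 + 19 + 21 = 155 non-dodecahedron blocks altogether.
After those, each further block must be dodecahedron, so 155 + 4 = 159 draws guarantee 4 dodecahedron blocks.

159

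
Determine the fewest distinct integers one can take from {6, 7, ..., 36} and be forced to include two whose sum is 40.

A set avoiding the sum 40 can contain at most one of each pair {x, 40−x}, plus the 3 elements whose complement lies outside the range or equal to its own complement.
The integers 20, …, 36 (17 of them) are such a set: any two sum to at least 20+21 = 41 > 40.
Any 18th integer completes one of the 14 pairs, so 18 choices force a sum of 40.

18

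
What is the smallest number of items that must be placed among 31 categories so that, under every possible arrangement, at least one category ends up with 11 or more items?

311

With 310 items one could put exactly 10 in each of the 31 categories, and no category would reach 11.
Pigeonhole: one more item must land in a category that already has 10, giving it 11.
So 31 × 10 + 1 = 311 items are required.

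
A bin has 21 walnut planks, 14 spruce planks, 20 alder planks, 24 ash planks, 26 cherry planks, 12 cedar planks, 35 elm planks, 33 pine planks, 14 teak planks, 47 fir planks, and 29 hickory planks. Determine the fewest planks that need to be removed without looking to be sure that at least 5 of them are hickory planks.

In the worst case for collecting hickory planks, every non-hickory plank comes out first.
There are 21 + 14 + 20 + 24 + 26 + 12 + 35 + 33 + 14 + 47 = 246 non-hickory planks altogether.
After those, each further plank must be hickory, so 246 + 5 = 251 draws guarantee 5 hickory planks.

251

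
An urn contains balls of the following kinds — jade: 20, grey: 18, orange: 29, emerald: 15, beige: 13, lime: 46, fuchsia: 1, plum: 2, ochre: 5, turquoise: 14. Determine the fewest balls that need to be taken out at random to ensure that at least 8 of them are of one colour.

By the pigeonhole principle, put each drawn ball into a box by colour. The largest draw with every box below 8 takes min(count, 7) from each colour; colours with fewer than 7 contribute all they have.
Σ min(cᵢ, 7) = 7 + 7 + 7 + 7 + 7 + 7 + 1 + 2 + 5 + 7 = 57.
Draw number 57 + 1 = 58 must push one box to 8.

58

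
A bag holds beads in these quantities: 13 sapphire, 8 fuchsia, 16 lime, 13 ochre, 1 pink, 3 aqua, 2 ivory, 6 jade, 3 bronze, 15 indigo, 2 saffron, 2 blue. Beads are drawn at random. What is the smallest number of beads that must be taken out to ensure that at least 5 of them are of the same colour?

By pigeonhole, put each drawn bead into a box by colour. The largest draw with every box below 5 takes min(count, 4) from each colour; colours with fewer than 4 contribute all they have.
Σ min(cᵢ, 4) = 4 + 4 + 4 + 4 + 1 + 3 + 2 + 4 + 3 + 4 + 2 + 2 = 37.
Draw number 37 + 1 = 38 must push one box to 5.

38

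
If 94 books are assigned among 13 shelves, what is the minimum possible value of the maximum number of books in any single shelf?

By the pigeonhole principle, the 13 shelves are the holes and the 94 books are the pigeons.
If every shelf held at most 7 books, the total would be at most 13 × 7 = 91, which is less than 94.
So some shelf holds at least ⌈94/13⌉ = 8 books.

8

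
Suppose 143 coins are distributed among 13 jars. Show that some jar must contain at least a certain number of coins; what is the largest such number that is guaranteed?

Pigeonhole: the 13 jars are the holes and the 143 coins are the pigeons.
If every jar held at most 10 coins, the total would be at most 13 × 10 = 130, which is less than 143.
So some jar holds at least ⌈143/13⌉ = 11 coins.

11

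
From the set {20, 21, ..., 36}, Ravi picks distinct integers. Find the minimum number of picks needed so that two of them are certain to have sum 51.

12

Group the elements by complementary pair {x, 51−x}: {20,31}, {21,30}, {22,29}, …, giving 6 two-element pairs and 5 integers whose partner 51−x falls outside [20,36].
By pigeonhole, treating each of those 11 groups as a pigeonhole, one can pick one integer per group — 11 integers — with no two summing to 51.
The 12th integer lands in an occupied pair, forcing a sum of 51.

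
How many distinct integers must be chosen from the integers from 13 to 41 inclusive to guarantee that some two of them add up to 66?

22

A set avoiding the sum 66 can contain at most one of each pair {x, 66−x}, plus the 13 elements whose complement lies outside the range or equal to its own complement.
The integers 13, …, 33 (21 of them) are such a set: any two sum to at least 13+14 = 27 and at most 32+33 = 65 < 66.
Any 22nd integer completes one of the 8 pairs, so 22 choices force a sum of 66.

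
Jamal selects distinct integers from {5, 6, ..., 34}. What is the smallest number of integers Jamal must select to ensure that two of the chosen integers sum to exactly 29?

Group the elements by complementary pair {x, 29−x}: {5,24}, {6,23}, {7,22}, …, giving 10 two-element pairs and 10 integers whose partner 29−x falls outside [5,34].
Treating each of those 20 groups as a pigeonhole, one can pick one integer per group — 20 integers — with no two summing to 29.
The 21st integer lands in an occupied pair, forcing a sum of 29.

21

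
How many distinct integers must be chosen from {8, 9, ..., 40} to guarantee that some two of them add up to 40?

22

A set avoiding the sum 40 can contain at most one of each pair {x, 40−x}, plus the 9 elements whose complement lies outside the range or equal to its own complement.
The integers 20, …, 40 (21 of them) are such a set: any two sum to at least 20+21 = 41 > 40.
Any 22nd integer completes one of the 12 pairs, so 22 choices force a sum of 40.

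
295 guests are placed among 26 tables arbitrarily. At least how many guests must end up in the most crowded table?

12

Pigeonhole: the 26 tables are the holes and the 295 guests are the pigeons.
If every table held at most 11 guests, the total would be at most 26 × 11 = 286, which is less than 295.
So some table holds at least ⌈295/26⌉ = 12 guests.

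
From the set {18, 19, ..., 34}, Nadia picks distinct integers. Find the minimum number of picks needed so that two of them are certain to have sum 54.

11

Group the elements by complementary pair {x, 54−x}: {20,34}, {21,33}, {22,32}, …, giving 7 two-element pairs, the single value 27 (it cannot pair with itself since the integers are distinct), and 2 integers whose partner 54−x falls outside [18,34].
Pigeonhole: treating each of those 10 groups as a pigeonhole, one can pick one integer per group — 10 integers — with no two summing to 54.
The 11th integer lands in an occupied pair, forcing a sum of 54.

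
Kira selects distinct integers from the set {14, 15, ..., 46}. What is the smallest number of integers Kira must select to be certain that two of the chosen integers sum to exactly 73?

24

A set avoiding the sum 73 can contain at most one of each pair {x, 73−x}, plus the 13 elements whose complement lies outside the range.
The integers 14, …, 36 (23 of them) are such a set: any two sum to at least 14+15 = 29 and at most 35+36 = 71 < 73.
By the pigeonhole principle, any 24th integer completes one of the 10 pairs, so 24 choices force a sum of 73.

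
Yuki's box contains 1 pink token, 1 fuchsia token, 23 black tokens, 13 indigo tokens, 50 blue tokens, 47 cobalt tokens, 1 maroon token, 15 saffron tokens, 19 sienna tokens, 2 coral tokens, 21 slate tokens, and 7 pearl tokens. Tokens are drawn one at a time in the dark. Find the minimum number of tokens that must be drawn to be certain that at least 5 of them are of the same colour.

By pigeonhole, put each drawn token into a box by colour. The largest draw with every box below 5 takes min(count, 4) from each colour; colours with fewer than 4 contribute all they have.
Σ min(cᵢ, 4) = 1 + 1 + 4 + 4 + 4 + 4 + 1 + 4 + 4 + 2 + 4 + 4 = 37.
Draw number 37 + 1 = 38 must push one box to 5.

38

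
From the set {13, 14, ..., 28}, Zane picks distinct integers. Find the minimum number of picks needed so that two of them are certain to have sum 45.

11

Group the elements by complementary pair {x, 45−x}: {17,28}, {18,27}, {19,26}, …, giving 6 two-element pairs and 4 integers whose partner 45−x falls outside [13,28].
Treating each of those 10 groups as a pigeonhole, one can pick one integer per group — 10 integers — with no two summing to 45.
The 11th integer lands in an occupied pair, forcing a sum of 45.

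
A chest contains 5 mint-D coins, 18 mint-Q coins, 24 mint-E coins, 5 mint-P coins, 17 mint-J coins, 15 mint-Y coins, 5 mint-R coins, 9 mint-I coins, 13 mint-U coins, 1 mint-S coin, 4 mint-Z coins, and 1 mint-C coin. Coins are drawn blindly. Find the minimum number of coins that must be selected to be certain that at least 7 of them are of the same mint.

Put each drawn coin into a box by mint. The largest draw with every box below 7 takes min(count, 6) from each mint; mints with fewer than 6 contribute all they have.
Σ min(cᵢ, 6) = 5 + 6 + 6 + 5 + 6 + 6 + 5 + 6 + 6 + 1 + 4 + 1 = 57.
Draw number 57 + 1 = 58 must push one box to 7.

58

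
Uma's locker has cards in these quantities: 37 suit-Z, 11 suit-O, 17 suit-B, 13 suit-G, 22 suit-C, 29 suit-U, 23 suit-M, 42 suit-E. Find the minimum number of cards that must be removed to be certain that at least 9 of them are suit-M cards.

In the worst case for collecting suit-M cards, every non-suit-M card comes out first.
There are 37 + 11 + 17 + 13 + 22 + 29 + 42 = 171 non-suit-M cards altogether.
After those, each further card must be suit-M, so 171 + 9 = 180 draws guarantee 9 suit-M cards.

180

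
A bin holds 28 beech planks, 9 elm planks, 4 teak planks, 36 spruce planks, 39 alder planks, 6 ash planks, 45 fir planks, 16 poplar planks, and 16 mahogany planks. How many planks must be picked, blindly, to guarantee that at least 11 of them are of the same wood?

80

Put each drawn plank into a box by wood. The largest draw with every box below 11 takes min(count, 10) from each wood; woods with fewer than 10 contribute all they have.
Σ min(cᵢ, 10) = 10 + 9 + 4 + 10 + 10 + 6 + 10 + 10 + 10 = 79.
Draw number 79 + 1 = 80 must push one box to 11.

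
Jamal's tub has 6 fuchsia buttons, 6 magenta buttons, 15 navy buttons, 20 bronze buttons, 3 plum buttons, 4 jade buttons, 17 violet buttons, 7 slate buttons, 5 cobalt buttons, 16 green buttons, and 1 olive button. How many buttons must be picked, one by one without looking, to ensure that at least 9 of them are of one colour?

65

The 11 colours are the holes; the buttons drawn are the pigeons.
To avoid 9 of any one colour, the worst case takes at most 8 of each colour, or every button of a colour that has fewer than 8.
That gives 6 + 6 + 8 + 8 + 3 + 4 + 8 + 7 + 5 + 8 + 1 = 64 buttons with no colour reaching 9.
The next button forces some colour to 9, so 64 + 1 = 65.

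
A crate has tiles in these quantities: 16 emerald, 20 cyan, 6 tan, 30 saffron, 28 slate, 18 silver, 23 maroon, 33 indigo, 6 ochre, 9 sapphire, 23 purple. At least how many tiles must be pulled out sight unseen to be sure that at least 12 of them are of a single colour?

110

The 11 colours are the holes; the tiles drawn are the pigeons.
To avoid 12 of any one colour, the worst case takes at most 11 of each colour, or every tile of a colour that has fewer than 11.
That gives 11 + 11 + 6 + 11 + 11 + 11 + 11 + 11 + 6 + 9 + 11 = 109 tiles with no colour reaching 12.
The next tile forces some colour to 12, so 109 + 1 = 110.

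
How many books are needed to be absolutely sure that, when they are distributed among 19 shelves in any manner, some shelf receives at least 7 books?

With 114 books one could put exactly 6 in each of the 19 shelves, and no shelf would reach 7.
By pigeonhole, one more book must land in a shelf that already has 6, giving it 7.
So 19 × 6 + 1 = 115 books are required.

115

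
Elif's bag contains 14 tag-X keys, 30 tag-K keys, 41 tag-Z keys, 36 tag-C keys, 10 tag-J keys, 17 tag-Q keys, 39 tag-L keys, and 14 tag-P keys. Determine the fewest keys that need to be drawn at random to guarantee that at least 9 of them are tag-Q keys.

193

In the worst case for collecting tag-Q keys, every non-tag-Q key comes out first.
There are 14 + 30 + 41 + 36 + 10 + 39 + 14 = 184 non-tag-Q keys altogether.
After those, each further key must be tag-Q, so 184 + 9 = 193 draws guarantee 9 tag-Q keys.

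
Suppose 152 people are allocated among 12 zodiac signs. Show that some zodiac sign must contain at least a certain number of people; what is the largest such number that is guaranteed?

13

By pigeonhole, the 12 zodiac signs are the holes and the 152 people are the pigeons.
If every zodiac sign held at most 12 people, the total would be at most 12 × 12 = 144, which is less than 152.
So some zodiac sign holds at least ⌈152/12⌉ = 13 people.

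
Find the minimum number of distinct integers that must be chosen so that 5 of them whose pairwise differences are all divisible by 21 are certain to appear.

Integers whose pairwise differences are multiples of 21 are exactly those sharing a remainder mod 21. By pigeonhole, the 21 residue classes mod 21 are the pigeonholes.
With 84 integers one could put 4 in each residue class and have no class reach 5.
The 85th integer pushes some class to 5, so 21·4 + 1 = 85.

85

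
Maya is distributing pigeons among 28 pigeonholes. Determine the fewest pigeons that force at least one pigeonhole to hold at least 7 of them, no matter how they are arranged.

169

With 168 pigeons one could put exactly 6 in each of the 28 pigeonholes, and no pigeonhole would reach 7.
By pigeonhole, one more pigeon must land in a pigeonhole that already has 6, giving it 7.
So 28 × 6 + 1 = 169 pigeons are required.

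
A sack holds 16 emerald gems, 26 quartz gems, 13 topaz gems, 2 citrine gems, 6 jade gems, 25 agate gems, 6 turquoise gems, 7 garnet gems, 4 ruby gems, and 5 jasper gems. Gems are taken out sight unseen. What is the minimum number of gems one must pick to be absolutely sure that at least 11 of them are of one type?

The 10 types are the holes; the gems drawn are the pigeons.
To avoid 11 of any one type, the worst case takes at most 10 of each type, or every gem of a type that has fewer than 10.
That gives 10 + 10 + 10 + 2 + 6 + 10 + 6 + 7 + 4 + 5 = 70 gems with no type reaching 11.
The next gem forces some type to 11, so 70 + 1 = 71.

71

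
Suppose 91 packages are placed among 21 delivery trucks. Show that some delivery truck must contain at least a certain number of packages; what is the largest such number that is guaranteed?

5

Pigeonhole: the 21 delivery trucks are the holes and the 91 packages are the pigeons.
If every delivery truck held at most 4 packages, the total would be at most 21 × 4 = 84, which is less than 91.
So some delivery truck holds at least ⌈91/21⌉ = 5 packages.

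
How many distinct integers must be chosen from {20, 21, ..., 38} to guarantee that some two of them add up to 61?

12

Group the elements by complementary pair {x, 61−x}: {23,38}, {24,37}, {25,36}, …, giving 8 two-element pairs and 3 integers whose partner 61−x falls outside [20,38].
By pigeonhole, treating each of those 11 groups as a pigeonhole, one can pick one integer per group — 11 integers — with no two summing to 61.
The 12th integer lands in an occupied pair, forcing a sum of 61.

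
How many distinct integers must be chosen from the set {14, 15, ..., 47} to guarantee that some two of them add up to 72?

Two chosen integers sum to 72 exactly when both halves of some pair {x, 72−x} with 25 ≤ x ≤ 72−x ≤ 47 are chosen — 11 such pairs.
The remaining 12 elements (those with no distinct partner in range) can never complete a 72-sum, so the worst case takes all of them and one from each pair: 12 + 11 = 23.
By pigeonhole, the 24th integer has to be the second member of some pair, so 23 + 1 = 24.

24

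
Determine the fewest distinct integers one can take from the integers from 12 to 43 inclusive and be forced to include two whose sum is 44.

A set avoiding the sum 44 can contain at most one of each pair {x, 44−x}, plus the 12 elements whose complement lies outside the range or equal to its own complement.
The integers 22, …, 43 (22 of them) are such a set: any two sum to at least 22+23 = 45 > 44.
Pigeonhole: any 23rd integer completes one of the 10 pairs, so 23 choices force a sum of 44.

23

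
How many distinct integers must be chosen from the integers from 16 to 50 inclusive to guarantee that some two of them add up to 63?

20

Two chosen integers sum to 63 exactly when both halves of some pair {x, 63−x} with 16 ≤ x ≤ 63−x ≤ 47 are chosen — 16 such pairs.
The remaining 3 elements (those with no distinct partner in range) can never complete a 63-sum, so the worst case takes all of them and one from each pair: 3 + 16 = 19.
The 20th integer has to be the second member of some pair, so 19 + 1 = 20.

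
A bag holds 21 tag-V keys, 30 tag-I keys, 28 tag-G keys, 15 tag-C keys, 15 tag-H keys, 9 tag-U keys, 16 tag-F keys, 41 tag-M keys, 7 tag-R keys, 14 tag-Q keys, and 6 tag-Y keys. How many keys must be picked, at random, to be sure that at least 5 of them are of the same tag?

45

The 11 tags are the holes; the keys drawn are the pigeons.
To avoid 5 of any one tag, the worst case takes at most 4 of each tag.
That gives 4 + 4 + 4 + 4 + 4 + 4 + 4 + 4 + 4 + 4 + 4 = 44 keys with no tag reaching 5.
The next key forces some tag to 5, so 44 + 1 = 45.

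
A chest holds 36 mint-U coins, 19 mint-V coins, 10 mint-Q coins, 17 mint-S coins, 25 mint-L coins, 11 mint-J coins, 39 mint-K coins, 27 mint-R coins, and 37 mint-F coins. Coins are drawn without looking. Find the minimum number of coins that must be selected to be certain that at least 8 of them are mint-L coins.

204

In the worst case for collecting mint-L coins, every non-mint-L coin comes out first.
There are 36 + 19 + 10 + 17 + 11 + 39 + 27 + 37 = 196 non-mint-L coins altogether.
After those, each further coin must be mint-L, so 196 + 8 = 204 draws guarantee 8 mint-L coins.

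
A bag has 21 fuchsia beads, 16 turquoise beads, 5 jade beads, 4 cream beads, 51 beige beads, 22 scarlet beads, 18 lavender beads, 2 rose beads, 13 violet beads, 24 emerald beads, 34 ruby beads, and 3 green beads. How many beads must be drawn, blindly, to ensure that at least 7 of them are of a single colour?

An adversary could hand out at most 6 beads per colour (4 colours run out sooner): 6 + 6 + 5 + 4 + 6 + 6 + 6 + 2 + 6 + 6 + 6 + 3 = 62 beads and still no colour has 7.
By the pigeonhole principle, one more bead lands in a colour already at 6, so 63 draws are enough and 62 are not.

63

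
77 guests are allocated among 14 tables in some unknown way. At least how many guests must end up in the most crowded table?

6

The 14 tables are the holes and the 77 guests are the pigeons.
If every table held at most 5 guests, the total would be at most 14 × 5 = 70, which is less than 77.
So some table holds at least ⌈77/14⌉ = 6 guests.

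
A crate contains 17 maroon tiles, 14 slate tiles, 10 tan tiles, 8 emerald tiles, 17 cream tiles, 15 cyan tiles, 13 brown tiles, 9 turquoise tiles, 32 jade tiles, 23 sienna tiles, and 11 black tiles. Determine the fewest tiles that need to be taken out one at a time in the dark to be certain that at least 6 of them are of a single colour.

56

Put each drawn tile into a box by colour. The largest draw with every box below 6 takes min(count, 5) from each colour.
Σ min(cᵢ, 5) = 5 + 5 + 5 + 5 + 5 + 5 + 5 + 5 + 5 + 5 + 5 = 55.
Draw number 55 + 1 = 56 must push one box to 6.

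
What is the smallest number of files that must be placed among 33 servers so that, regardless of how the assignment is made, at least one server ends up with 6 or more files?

166

With 165 files one could put exactly 5 in each of the 33 servers, and no server would reach 6.
One more file must land in a server that already has 5, giving it 6.
So 33 × 5 + 1 = 166 files are required.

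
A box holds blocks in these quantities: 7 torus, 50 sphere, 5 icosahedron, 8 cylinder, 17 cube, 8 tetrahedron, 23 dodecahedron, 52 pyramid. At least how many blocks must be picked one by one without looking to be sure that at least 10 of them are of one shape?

65

Pigeonhole: put each drawn block into a box by shape. The largest draw with every box below 10 takes min(count, 9) from each shape; shapes with fewer than 9 contribute all they have.
Σ min(cᵢ, 9) = 7 + 9 + 5 + 8 + 9 + 8 + 9 + 9 = 64.
Draw number 64 + 1 = 65 must push one box to 10.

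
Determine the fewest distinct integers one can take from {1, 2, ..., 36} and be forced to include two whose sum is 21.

A set avoiding the sum 21 can contain at most one of each pair {x, 21−x}, plus the 16 elements whose complement lies outside the range.
The integers 11, …, 36 (26 of them) are such a set: any two sum to at least 11+12 = 23 > 21.
Any 27th integer completes one of the 10 pairs, so 27 choices force a sum of 21.

27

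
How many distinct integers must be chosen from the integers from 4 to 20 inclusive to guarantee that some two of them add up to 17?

13

A set avoiding the sum 17 can contain at most one of each pair {x, 17−x}, plus the 7 elements whose complement lies outside the range.
The integers 9, …, 20 (12 of them) are such a set: any two sum to at least 9+10 = 19 > 17.
By the pigeonhole principle, any 13th integer completes one of the 5 pairs, so 13 choices force a sum of 17.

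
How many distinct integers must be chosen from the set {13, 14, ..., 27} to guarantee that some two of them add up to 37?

Group the elements by complementary pair {x, 37−x}: {13,24}, {14,23}, {15,22}, …, giving 6 two-element pairs and 3 integers whose partner 37−x falls outside [13,27].
By pigeonhole, treating each of those 9 groups as a pigeonhole, one can pick one integer per group — 9 integers — with no two summing to 37.
The 10th integer lands in an occupied pair, forcing a sum of 37.

10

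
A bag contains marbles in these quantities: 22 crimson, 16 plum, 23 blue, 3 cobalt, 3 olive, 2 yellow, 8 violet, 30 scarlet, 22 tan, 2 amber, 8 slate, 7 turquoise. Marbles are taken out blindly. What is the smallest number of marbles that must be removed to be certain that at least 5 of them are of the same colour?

The 12 colours are the holes; the marbles drawn are the pigeons.
To avoid 5 of any one colour, the worst case takes at most 4 of each colour, or every marble of a colour that has fewer than 4.
That gives 4 + 4 + 4 + 3 + 3 + 2 + 4 + 4 + 4 + 2 + 4 + 4 = 42 marbles with no colour reaching 5.
The next marble forces some colour to 5, so 42 + 1 = 43.

43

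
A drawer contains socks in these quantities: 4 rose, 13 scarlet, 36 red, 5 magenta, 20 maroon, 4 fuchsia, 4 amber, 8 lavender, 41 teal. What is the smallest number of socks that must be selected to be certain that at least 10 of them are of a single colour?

By pigeonhole, put each drawn sock into a box by colour. The largest draw with every box below 10 takes min(count, 9) from each colour; colours with fewer than 9 contribute all they have.
Σ min(cᵢ, 9) = 4 + 9 + 9 + 5 + 9 + 4 + 4 + 8 + 9 = 61.
Draw number 61 + 1 = 62 must push one box to 10.

62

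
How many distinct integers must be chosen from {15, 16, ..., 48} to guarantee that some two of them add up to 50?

25

A set avoiding the sum 50 can contain at most one of each pair {x, 50−x}, plus the 14 elements whose complement lies outside the range or equal to its own complement.
The integers 25, …, 48 (24 of them) are such a set: any two sum to at least 25+26 = 51 > 50.
By the pigeonhole principle, any 25th integer completes one of the 10 pairs, so 25 choices force a sum of 50.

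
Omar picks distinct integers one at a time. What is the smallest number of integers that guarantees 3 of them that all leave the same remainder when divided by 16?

By the pigeonhole principle, the 16 residue classes mod 16 are the pigeonholes.
With 32 integers one could put 2 in each residue class and have no class reach 3.
The 33rd integer pushes some class to 3, so 16·2 + 1 = 33.

33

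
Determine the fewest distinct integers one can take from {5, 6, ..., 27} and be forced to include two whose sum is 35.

Two chosen integers sum to 35 exactly when both halves of some pair {x, 35−x} with 8 ≤ x ≤ 35−x ≤ 27 are chosen — 10 such pairs.
The remaining 3 elements (those with no distinct partner in range) can never complete a 35-sum, so the worst case takes all of them and one from each pair: 3 + 10 = 13.
By the pigeonhole principle, the 14th integer has to be the second member of some pair, so 13 + 1 = 14.

14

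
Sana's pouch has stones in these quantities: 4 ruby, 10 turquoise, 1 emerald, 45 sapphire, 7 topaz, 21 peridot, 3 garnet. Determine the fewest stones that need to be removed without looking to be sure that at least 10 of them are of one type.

43

An adversary could hand out at most 9 stones per type (4 types run out sooner): 4 + 9 + 1 + 9 + 7 + 9 + 3 = 42 stones and still no type has 10.
Pigeonhole: one more stone lands in a type already at 9, so 43 draws are enough and 42 are not.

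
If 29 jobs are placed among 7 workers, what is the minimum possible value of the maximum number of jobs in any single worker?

5

The 7 workers are the holes and the 29 jobs are the pigeons.
If every worker held at most 4 jobs, the total would be at most 7 × 4 = 28, which is less than 29.
So some worker holds at least ⌈29/7⌉ = 5 jobs.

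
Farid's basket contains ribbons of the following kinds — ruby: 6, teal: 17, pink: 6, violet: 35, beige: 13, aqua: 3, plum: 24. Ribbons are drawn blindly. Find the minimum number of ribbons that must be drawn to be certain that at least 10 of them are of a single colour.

52

By the pigeonhole principle, put each drawn ribbon into a box by colour. The largest draw with every box below 10 takes min(count, 9) from each colour; colours with fewer than 9 contribute all they have.
Σ min(cᵢ, 9) = 6 + 9 + 6 + 9 + 9 + 3 + 9 = 51.
Draw number 51 + 1 = 52 must push one box to 10.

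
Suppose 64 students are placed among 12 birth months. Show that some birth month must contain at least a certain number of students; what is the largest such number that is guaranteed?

6

By the pigeonhole principle, the 12 birth months are the holes and the 64 students are the pigeons.
If every birth month held at most 5 students, the total would be at most 12 × 5 = 60, which is less than 64.
So some birth month holds at least ⌈64/12⌉ = 6 students.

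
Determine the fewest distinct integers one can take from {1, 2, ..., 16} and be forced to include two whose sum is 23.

Two chosen integers sum to 23 exactly when both halves of some pair {x, 23−x} with 7 ≤ x ≤ 23−x ≤ 16 are chosen — 5 such pairs.
The remaining 6 elements (those with no distinct partner in range) can never complete a 23-sum, so the worst case takes all of them and one from each pair: 6 + 5 = 11.
The 12th integer has to be the second member of some pair, so 11 + 1 = 12.

12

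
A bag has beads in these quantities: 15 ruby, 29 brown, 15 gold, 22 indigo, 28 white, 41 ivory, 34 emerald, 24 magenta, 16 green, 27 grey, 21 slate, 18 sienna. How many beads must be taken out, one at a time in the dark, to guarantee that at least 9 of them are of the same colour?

The 12 colours are the holes; the beads drawn are the pigeons.
To avoid 9 of any one colour, the worst case takes at most 8 of each colour.
That gives 8 + 8 + 8 + 8 + 8 + 8 + 8 + 8 + 8 + 8 + 8 + 8 = 96 beads with no colour reaching 9.
The next bead forces some colour to 9, so 96 + 1 = 97.

97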